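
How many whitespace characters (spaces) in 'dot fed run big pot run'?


\s matches whitespace characters (spaces, tabs, etc.).
Text: 'dot fed run big pot run'
This text has 6 words separated by spaces.
Number of spaces = number of words - 1 = 6 - 1 = 5

5


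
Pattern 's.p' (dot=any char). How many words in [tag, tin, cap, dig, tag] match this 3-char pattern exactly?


Pattern 's.p' means: starts with 's', any single char, ends with 'p'.
Checking each word (must be exactly 3 chars):
  'tag' (len=3): no
  'tin' (len=3): no
  'cap' (len=3): no
  'dig' (len=3): no
  'tag' (len=3): no
Matching words: []
Total: 0

0


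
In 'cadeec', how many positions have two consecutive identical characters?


Looking for consecutive identical characters in 'cadeec':
  pos 0-1: 'c' vs 'a' -> different
  pos 1-2: 'a' vs 'd' -> different
  pos 2-3: 'd' vs 'e' -> different
  pos 3-4: 'e' vs 'e' -> MATCH ('ee')
  pos 4-5: 'e' vs 'c' -> different
Consecutive identical pairs: ['ee']
Count: 1

1


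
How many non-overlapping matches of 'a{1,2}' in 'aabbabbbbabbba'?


Pattern 'a{1,2}' matches between 1 and 2 consecutive a's (greedy).
String: 'aabbabbbbabbba'
Finding runs of a's and applying greedy matching:
  Run at pos 0: 'aa' (length 2)
  Run at pos 4: 'a' (length 1)
  Run at pos 9: 'a' (length 1)
  Run at pos 13: 'a' (length 1)
Matches: ['aa', 'a', 'a', 'a']
Count: 4

4


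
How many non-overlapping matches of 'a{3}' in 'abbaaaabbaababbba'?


Pattern 'a{3}' matches exactly 3 consecutive a's (greedy, non-overlapping).
String: 'abbaaaabbaababbba'
Scanning for runs of a's:
  Run at pos 0: 'a' (length 1) -> 0 match(es)
  Run at pos 3: 'aaaa' (length 4) -> 1 match(es)
  Run at pos 9: 'aa' (length 2) -> 0 match(es)
  Run at pos 12: 'a' (length 1) -> 0 match(es)
  Run at pos 16: 'a' (length 1) -> 0 match(es)
Matches found: ['aaa']
Total: 1

1


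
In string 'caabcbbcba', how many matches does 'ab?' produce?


Pattern 'ab?' matches 'a' optionally followed by 'b'.
String: 'caabcbbcba'
Scanning left to right for 'a' then checking next char:
  Match 1: 'a' (a not followed by b)
  Match 2: 'ab' (a followed by b)
  Match 3: 'a' (a not followed by b)
Total matches: 3

3


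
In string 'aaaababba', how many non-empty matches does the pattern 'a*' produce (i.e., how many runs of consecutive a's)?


Pattern 'a*' matches zero or more a's. We want non-empty runs of consecutive a's.
String: 'aaaababba'
Walking through the string to find runs of a's:
  Run 1: positions 0-3 -> 'aaaa'
  Run 2: positions 5-5 -> 'a'
  Run 3: positions 8-8 -> 'a'
Non-empty runs found: ['aaaa', 'a', 'a']
Count: 3

3


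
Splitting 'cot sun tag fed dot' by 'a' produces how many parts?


Splitting by 'a' breaks the string at each occurrence of the separator.
Text: 'cot sun tag fed dot'
Parts after split:
  Part 1: 'cot sun t'
  Part 2: 'g fed dot'
Total parts: 2

2


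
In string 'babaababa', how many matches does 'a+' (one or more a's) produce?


Pattern 'a+' matches one or more consecutive a's.
String: 'babaababa'
Scanning for runs of a:
  Match 1: 'a' (length 1)
  Match 2: 'aa' (length 2)
  Match 3: 'a' (length 1)
  Match 4: 'a' (length 1)
Total matches: 4

4


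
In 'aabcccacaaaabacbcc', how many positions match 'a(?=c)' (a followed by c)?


Lookahead 'a(?=c)' matches 'a' only when followed by 'c'.
String: 'aabcccacaaaabacbcc'
Checking each position where char is 'a':
  pos 0: 'a' -> no (next='a')
  pos 1: 'a' -> no (next='b')
  pos 6: 'a' -> MATCH (next='c')
  pos 8: 'a' -> no (next='a')
  pos 9: 'a' -> no (next='a')
  pos 10: 'a' -> no (next='a')
  pos 11: 'a' -> no (next='b')
  pos 13: 'a' -> MATCH (next='c')
Matching positions: [6, 13]
Count: 2

2


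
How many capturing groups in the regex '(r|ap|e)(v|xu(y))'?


To count capturing groups, count each '(' that starts a group.
Pattern: '(r|ap|e)(v|xu(y))'
Walking through the pattern:
  Position 0: '(' -> group #1
  Position 8: '(' -> group #2
  Position 13: '(' -> group #3
Total capturing groups: 3

3


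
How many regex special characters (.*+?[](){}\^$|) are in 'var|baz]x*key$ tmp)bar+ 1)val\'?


Regex special characters are: . * + ? [ ] ( ) { } \ ^ $ |
Scanning 'var|baz]x*key$ tmp)bar+ 1)val\':
  pos 3: '|' -> SPECIAL
  pos 7: ']' -> SPECIAL
  pos 9: '*' -> SPECIAL
  pos 13: '$' -> SPECIAL
  pos 18: ')' -> SPECIAL
  pos 22: '+' -> SPECIAL
  pos 25: ')' -> SPECIAL
  pos 29: '\' -> SPECIAL
Special chars found: ['|', ']', '*', '$', ')', '+', ')', '\\']
Total: 8

8


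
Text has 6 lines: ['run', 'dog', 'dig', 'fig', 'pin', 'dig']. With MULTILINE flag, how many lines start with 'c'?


With MULTILINE flag, ^ matches the start of each line.
Lines: ['run', 'dog', 'dig', 'fig', 'pin', 'dig']
Checking which lines start with 'c':
  Line 1: 'run' -> no
  Line 2: 'dog' -> no
  Line 3: 'dig' -> no
  Line 4: 'fig' -> no
  Line 5: 'pin' -> no
  Line 6: 'dig' -> no
Matching lines: []
Count: 0

0


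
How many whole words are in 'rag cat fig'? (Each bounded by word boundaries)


Word boundaries (\b) mark the start/end of each word.
Text: 'rag cat fig'
Splitting by whitespace:
  Word 1: 'rag'
  Word 2: 'cat'
  Word 3: 'fig'
Total whole words: 3

3


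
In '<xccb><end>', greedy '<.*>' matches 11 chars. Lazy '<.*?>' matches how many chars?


Greedy '<.*>' tries to match as MUCH as possible.
Lazy '<.*?>' tries to match as LITTLE as possible.

String: '<xccb><end>'
Greedy '<.*>' starts at first '<' and extends to the LAST '>': '<xccb><end>' (11 chars)
Lazy '<.*?>' starts at first '<' and stops at the FIRST '>': '<xccb>' (6 chars)

6


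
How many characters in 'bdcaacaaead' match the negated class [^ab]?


Negated class [^ab] matches any char NOT in {a, b}
Scanning 'bdcaacaaead':
  pos 0: 'b' -> no (excluded)
  pos 1: 'd' -> MATCH
  pos 2: 'c' -> MATCH
  pos 3: 'a' -> no (excluded)
  pos 4: 'a' -> no (excluded)
  pos 5: 'c' -> MATCH
  pos 6: 'a' -> no (excluded)
  pos 7: 'a' -> no (excluded)
  pos 8: 'e' -> MATCH
  pos 9: 'a' -> no (excluded)
  pos 10: 'd' -> MATCH
Total matches: 5

5


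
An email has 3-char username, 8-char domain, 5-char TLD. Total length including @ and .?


An email address has format: username@domain.tld
Username length: 3
'@' character: 1
Domain length: 8
'.' character: 1
TLD length: 5
Total = 3 + 1 + 8 + 1 + 5 = 18

18


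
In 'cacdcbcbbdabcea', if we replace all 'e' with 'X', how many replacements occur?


re.sub('e', 'X', text) replaces every occurrence of 'e' with 'X'.
Text: 'cacdcbcbbdabcea'
Scanning for 'e':
  pos 13: 'e' -> replacement #1
Total replacements: 1

1


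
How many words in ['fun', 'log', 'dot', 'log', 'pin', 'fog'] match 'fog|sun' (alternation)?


Alternation 'fog|sun' matches either 'fog' or 'sun'.
Checking each word:
  'fun' -> no
  'log' -> no
  'dot' -> no
  'log' -> no
  'pin' -> no
  'fog' -> MATCH
Matches: ['fog']
Count: 1

1


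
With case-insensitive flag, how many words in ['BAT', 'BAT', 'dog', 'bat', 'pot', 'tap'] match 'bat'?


Case-insensitive matching: compare each word's lowercase form to 'bat'.
  'BAT' -> lower='bat' -> MATCH
  'BAT' -> lower='bat' -> MATCH
  'dog' -> lower='dog' -> no
  'bat' -> lower='bat' -> MATCH
  'pot' -> lower='pot' -> no
  'tap' -> lower='tap' -> no
Matches: ['BAT', 'BAT', 'bat']
Count: 3

3


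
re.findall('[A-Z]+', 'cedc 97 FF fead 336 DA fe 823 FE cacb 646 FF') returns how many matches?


Pattern '[A-Z]+' finds one or more uppercase letters.
Text: 'cedc 97 FF fead 336 DA fe 823 FE cacb 646 FF'
Scanning for matches:
  Match 1: 'FF'
  Match 2: 'DA'
  Match 3: 'FE'
  Match 4: 'FF'
Total matches: 4

4


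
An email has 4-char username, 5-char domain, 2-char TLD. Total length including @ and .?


An email address has format: username@domain.tld
Username length: 4
'@' character: 1
Domain length: 5
'.' character: 1
TLD length: 2
Total = 4 + 1 + 5 + 1 + 2 = 13

13


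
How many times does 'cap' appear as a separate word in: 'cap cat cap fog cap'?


Scanning each word for exact match 'cap':
  Word 1: 'cap' -> MATCH
  Word 2: 'cat' -> no
  Word 3: 'cap' -> MATCH
  Word 4: 'fog' -> no
  Word 5: 'cap' -> MATCH
Total matches: 3

3


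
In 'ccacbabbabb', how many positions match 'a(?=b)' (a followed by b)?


Lookahead 'a(?=b)' matches 'a' only when followed by 'b'.
String: 'ccacbabbabb'
Checking each position where char is 'a':
  pos 2: 'a' -> no (next='c')
  pos 5: 'a' -> MATCH (next='b')
  pos 8: 'a' -> MATCH (next='b')
Matching positions: [5, 8]
Count: 2

2


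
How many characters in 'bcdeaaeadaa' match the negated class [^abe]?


Negated class [^abe] matches any char NOT in {a, b, e}
Scanning 'bcdeaaeadaa':
  pos 0: 'b' -> no (excluded)
  pos 1: 'c' -> MATCH
  pos 2: 'd' -> MATCH
  pos 3: 'e' -> no (excluded)
  pos 4: 'a' -> no (excluded)
  pos 5: 'a' -> no (excluded)
  pos 6: 'e' -> no (excluded)
  pos 7: 'a' -> no (excluded)
  pos 8: 'd' -> MATCH
  pos 9: 'a' -> no (excluded)
  pos 10: 'a' -> no (excluded)
Total matches: 3

3


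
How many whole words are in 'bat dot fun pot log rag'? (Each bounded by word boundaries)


Word boundaries (\b) mark the start/end of each word.
Text: 'bat dot fun pot log rag'
Splitting by whitespace:
  Word 1: 'bat'
  Word 2: 'dot'
  Word 3: 'fun'
  Word 4: 'pot'
  Word 5: 'log'
  Word 6: 'rag'
Total whole words: 6

6


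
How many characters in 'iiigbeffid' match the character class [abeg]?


Character class [abeg] matches any of: {a, b, e, g}
Scanning string 'iiigbeffid' character by character:
  pos 0: 'i' -> no
  pos 1: 'i' -> no
  pos 2: 'i' -> no
  pos 3: 'g' -> MATCH
  pos 4: 'b' -> MATCH
  pos 5: 'e' -> MATCH
  pos 6: 'f' -> no
  pos 7: 'f' -> no
  pos 8: 'i' -> no
  pos 9: 'd' -> no
Total matches: 3

3


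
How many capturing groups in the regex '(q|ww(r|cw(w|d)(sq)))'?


To count capturing groups, count each '(' that starts a group.
Pattern: '(q|ww(r|cw(w|d)(sq)))'
Walking through the pattern:
  Position 0: '(' -> group #1
  Position 5: '(' -> group #2
  Position 10: '(' -> group #3
  Position 15: '(' -> group #4
Total capturing groups: 4

4


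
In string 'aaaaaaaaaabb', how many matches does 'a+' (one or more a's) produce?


Pattern 'a+' matches one or more consecutive a's.
String: 'aaaaaaaaaabb'
Scanning for runs of a:
  Match 1: 'aaaaaaaaaa' (length 10)
Total matches: 1

1


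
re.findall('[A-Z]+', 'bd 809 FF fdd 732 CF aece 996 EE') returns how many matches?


Pattern '[A-Z]+' finds one or more uppercase letters.
Text: 'bd 809 FF fdd 732 CF aece 996 EE'
Scanning for matches:
  Match 1: 'FF'
  Match 2: 'CF'
  Match 3: 'EE'
Total matches: 3

3


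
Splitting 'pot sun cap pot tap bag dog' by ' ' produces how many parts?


Splitting by ' ' breaks the string at each occurrence of the separator.
Text: 'pot sun cap pot tap bag dog'
Parts after split:
  Part 1: 'pot'
  Part 2: 'sun'
  Part 3: 'cap'
  Part 4: 'pot'
  Part 5: 'tap'
  Part 6: 'bag'
  Part 7: 'dog'
Total parts: 7

7


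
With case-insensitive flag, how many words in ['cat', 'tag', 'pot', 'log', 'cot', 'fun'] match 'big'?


Case-insensitive matching: compare each word's lowercase form to 'big'.
  'cat' -> lower='cat' -> no
  'tag' -> lower='tag' -> no
  'pot' -> lower='pot' -> no
  'log' -> lower='log' -> no
  'cot' -> lower='cot' -> no
  'fun' -> lower='fun' -> no
Matches: []
Count: 0

0


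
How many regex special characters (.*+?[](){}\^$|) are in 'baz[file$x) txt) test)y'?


Regex special characters are: . * + ? [ ] ( ) { } \ ^ $ |
Scanning 'baz[file$x) txt) test)y':
  pos 3: '[' -> SPECIAL
  pos 8: '$' -> SPECIAL
  pos 10: ')' -> SPECIAL
  pos 15: ')' -> SPECIAL
  pos 21: ')' -> SPECIAL
Special chars found: ['[', '$', ')', ')', ')']
Total: 5

5


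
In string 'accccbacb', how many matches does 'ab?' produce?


Pattern 'ab?' matches 'a' optionally followed by 'b'.
String: 'accccbacb'
Scanning left to right for 'a' then checking next char:
  Match 1: 'a' (a not followed by b)
  Match 2: 'a' (a not followed by b)
Total matches: 2

2


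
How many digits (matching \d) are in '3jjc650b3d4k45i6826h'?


\d matches any digit 0-9.
Scanning '3jjc650b3d4k45i6826h':
  pos 0: '3' -> DIGIT
  pos 4: '6' -> DIGIT
  pos 5: '5' -> DIGIT
  pos 6: '0' -> DIGIT
  pos 8: '3' -> DIGIT
  pos 10: '4' -> DIGIT
  pos 12: '4' -> DIGIT
  pos 13: '5' -> DIGIT
  pos 15: '6' -> DIGIT
  pos 16: '8' -> DIGIT
  pos 17: '2' -> DIGIT
  pos 18: '6' -> DIGIT
Digits found: ['3', '6', '5', '0', '3', '4', '4', '5', '6', '8', '2', '6']
Total: 12

12


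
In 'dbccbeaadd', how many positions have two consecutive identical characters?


Looking for consecutive identical characters in 'dbccbeaadd':
  pos 0-1: 'd' vs 'b' -> different
  pos 1-2: 'b' vs 'c' -> different
  pos 2-3: 'c' vs 'c' -> MATCH ('cc')
  pos 3-4: 'c' vs 'b' -> different
  pos 4-5: 'b' vs 'e' -> different
  pos 5-6: 'e' vs 'a' -> different
  pos 6-7: 'a' vs 'a' -> MATCH ('aa')
  pos 7-8: 'a' vs 'd' -> different
  pos 8-9: 'd' vs 'd' -> MATCH ('dd')
Consecutive identical pairs: ['cc', 'aa', 'dd']
Count: 3

3


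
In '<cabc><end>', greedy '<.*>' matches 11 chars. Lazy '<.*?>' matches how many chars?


Greedy '<.*>' tries to match as MUCH as possible.
Lazy '<.*?>' tries to match as LITTLE as possible.

String: '<cabc><end>'
Greedy '<.*>' starts at first '<' and extends to the LAST '>': '<cabc><end>' (11 chars)
Lazy '<.*?>' starts at first '<' and stops at the FIRST '>': '<cabc>' (6 chars)

6


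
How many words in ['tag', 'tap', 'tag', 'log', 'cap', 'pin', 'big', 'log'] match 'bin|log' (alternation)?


Alternation 'bin|log' matches either 'bin' or 'log'.
Checking each word:
  'tag' -> no
  'tap' -> no
  'tag' -> no
  'log' -> MATCH
  'cap' -> no
  'pin' -> no
  'big' -> no
  'log' -> MATCH
Matches: ['log', 'log']
Count: 2

2


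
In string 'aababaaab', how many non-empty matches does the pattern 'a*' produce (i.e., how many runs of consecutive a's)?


Pattern 'a*' matches zero or more a's. We want non-empty runs of consecutive a's.
String: 'aababaaab'
Walking through the string to find runs of a's:
  Run 1: positions 0-1 -> 'aa'
  Run 2: positions 3-3 -> 'a'
  Run 3: positions 5-7 -> 'aaa'
Non-empty runs found: ['aa', 'a', 'aaa']
Count: 3

3


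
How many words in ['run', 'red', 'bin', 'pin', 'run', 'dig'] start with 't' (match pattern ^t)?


Pattern ^t anchors to start of word. Check which words begin with 't':
  'run' -> no
  'red' -> no
  'bin' -> no
  'pin' -> no
  'run' -> no
  'dig' -> no
Matching words: []
Count: 0

0


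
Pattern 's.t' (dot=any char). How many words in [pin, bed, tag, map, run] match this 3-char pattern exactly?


Pattern 's.t' means: starts with 's', any single char, ends with 't'.
Checking each word (must be exactly 3 chars):
  'pin' (len=3): no
  'bed' (len=3): no
  'tag' (len=3): no
  'map' (len=3): no
  'run' (len=3): no
Matching words: []
Total: 0

0


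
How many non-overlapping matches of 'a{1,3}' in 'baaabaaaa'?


Pattern 'a{1,3}' matches between 1 and 3 consecutive a's (greedy).
String: 'baaabaaaa'
Finding runs of a's and applying greedy matching:
  Run at pos 1: 'aaa' (length 3)
  Run at pos 5: 'aaaa' (length 4)
Matches: ['aaa', 'aaa', 'a']
Count: 3

3


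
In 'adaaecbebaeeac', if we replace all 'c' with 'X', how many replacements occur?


re.sub('c', 'X', text) replaces every occurrence of 'c' with 'X'.
Text: 'adaaecbebaeeac'
Scanning for 'c':
  pos 5: 'c' -> replacement #1
  pos 13: 'c' -> replacement #2
Total replacements: 2

2


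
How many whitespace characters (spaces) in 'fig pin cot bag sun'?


\s matches whitespace characters (spaces, tabs, etc.).
Text: 'fig pin cot bag sun'
This text has 5 words separated by spaces.
Number of spaces = number of words - 1 = 5 - 1 = 4

4


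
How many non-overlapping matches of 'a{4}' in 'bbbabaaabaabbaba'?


Pattern 'a{4}' matches exactly 4 consecutive a's (greedy, non-overlapping).
String: 'bbbabaaabaabbaba'
Scanning for runs of a's:
  Run at pos 3: 'a' (length 1) -> 0 match(es)
  Run at pos 5: 'aaa' (length 3) -> 0 match(es)
  Run at pos 9: 'aa' (length 2) -> 0 match(es)
  Run at pos 13: 'a' (length 1) -> 0 match(es)
  Run at pos 15: 'a' (length 1) -> 0 match(es)
Matches found: []
Total: 0

0


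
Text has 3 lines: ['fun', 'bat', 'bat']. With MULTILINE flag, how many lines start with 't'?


With MULTILINE flag, ^ matches the start of each line.
Lines: ['fun', 'bat', 'bat']
Checking which lines start with 't':
  Line 1: 'fun' -> no
  Line 2: 'bat' -> no
  Line 3: 'bat' -> no
Matching lines: []
Count: 0

0


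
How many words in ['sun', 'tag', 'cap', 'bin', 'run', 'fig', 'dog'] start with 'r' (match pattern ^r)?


Pattern ^r anchors to start of word. Check which words begin with 'r':
  'sun' -> no
  'tag' -> no
  'cap' -> no
  'bin' -> no
  'run' -> MATCH (starts with 'r')
  'fig' -> no
  'dog' -> no
Matching words: ['run']
Count: 1

1


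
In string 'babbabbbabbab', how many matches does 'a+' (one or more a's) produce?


Pattern 'a+' matches one or more consecutive a's.
String: 'babbabbbabbab'
Scanning for runs of a:
  Match 1: 'a' (length 1)
  Match 2: 'a' (length 1)
  Match 3: 'a' (length 1)
  Match 4: 'a' (length 1)
Total matches: 4

4


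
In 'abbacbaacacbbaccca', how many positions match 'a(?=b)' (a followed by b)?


Lookahead 'a(?=b)' matches 'a' only when followed by 'b'.
String: 'abbacbaacacbbaccca'
Checking each position where char is 'a':
  pos 0: 'a' -> MATCH (next='b')
  pos 3: 'a' -> no (next='c')
  pos 6: 'a' -> no (next='a')
  pos 7: 'a' -> no (next='c')
  pos 9: 'a' -> no (next='c')
  pos 13: 'a' -> no (next='c')
Matching positions: [0]
Count: 1

1


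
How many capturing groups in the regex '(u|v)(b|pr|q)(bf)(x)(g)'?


To count capturing groups, count each '(' that starts a group.
Pattern: '(u|v)(b|pr|q)(bf)(x)(g)'
Walking through the pattern:
  Position 0: '(' -> group #1
  Position 5: '(' -> group #2
  Position 13: '(' -> group #3
  Position 17: '(' -> group #4
  Position 20: '(' -> group #5
Total capturing groups: 5

5


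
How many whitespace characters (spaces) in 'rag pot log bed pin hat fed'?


\s matches whitespace characters (spaces, tabs, etc.).
Text: 'rag pot log bed pin hat fed'
This text has 7 words separated by spaces.
Number of spaces = number of words - 1 = 7 - 1 = 6

6


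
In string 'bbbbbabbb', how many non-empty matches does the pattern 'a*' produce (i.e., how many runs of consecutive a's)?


Pattern 'a*' matches zero or more a's. We want non-empty runs of consecutive a's.
String: 'bbbbbabbb'
Walking through the string to find runs of a's:
  Run 1: positions 5-5 -> 'a'
Non-empty runs found: ['a']
Count: 1

1


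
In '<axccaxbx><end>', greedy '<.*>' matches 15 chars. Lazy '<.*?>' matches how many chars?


Greedy '<.*>' tries to match as MUCH as possible.
Lazy '<.*?>' tries to match as LITTLE as possible.

String: '<axccaxbx><end>'
Greedy '<.*>' starts at first '<' and extends to the LAST '>': '<axccaxbx><end>' (15 chars)
Lazy '<.*?>' starts at first '<' and stops at the FIRST '>': '<axccaxbx>' (10 chars)

10


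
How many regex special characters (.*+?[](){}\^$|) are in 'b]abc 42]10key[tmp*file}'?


Regex special characters are: . * + ? [ ] ( ) { } \ ^ $ |
Scanning 'b]abc 42]10key[tmp*file}':
  pos 1: ']' -> SPECIAL
  pos 8: ']' -> SPECIAL
  pos 14: '[' -> SPECIAL
  pos 18: '*' -> SPECIAL
  pos 23: '}' -> SPECIAL
Special chars found: [']', ']', '[', '*', '}']
Total: 5

5


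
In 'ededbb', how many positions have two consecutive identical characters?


Looking for consecutive identical characters in 'ededbb':
  pos 0-1: 'e' vs 'd' -> different
  pos 1-2: 'd' vs 'e' -> different
  pos 2-3: 'e' vs 'd' -> different
  pos 3-4: 'd' vs 'b' -> different
  pos 4-5: 'b' vs 'b' -> MATCH ('bb')
Consecutive identical pairs: ['bb']
Count: 1

1


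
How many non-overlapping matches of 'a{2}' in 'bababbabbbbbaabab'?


Pattern 'a{2}' matches exactly 2 consecutive a's (greedy, non-overlapping).
String: 'bababbabbbbbaabab'
Scanning for runs of a's:
  Run at pos 1: 'a' (length 1) -> 0 match(es)
  Run at pos 3: 'a' (length 1) -> 0 match(es)
  Run at pos 6: 'a' (length 1) -> 0 match(es)
  Run at pos 12: 'aa' (length 2) -> 1 match(es)
  Run at pos 15: 'a' (length 1) -> 0 match(es)
Matches found: ['aa']
Total: 1

1


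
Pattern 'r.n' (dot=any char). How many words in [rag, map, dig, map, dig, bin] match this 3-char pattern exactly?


Pattern 'r.n' means: starts with 'r', any single char, ends with 'n'.
Checking each word (must be exactly 3 chars):
  'rag' (len=3): no
  'map' (len=3): no
  'dig' (len=3): no
  'map' (len=3): no
  'dig' (len=3): no
  'bin' (len=3): no
Matching words: []
Total: 0

0


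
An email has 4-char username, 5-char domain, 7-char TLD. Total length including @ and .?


An email address has format: username@domain.tld
Username length: 4
'@' character: 1
Domain length: 5
'.' character: 1
TLD length: 7
Total = 4 + 1 + 5 + 1 + 7 = 18

18


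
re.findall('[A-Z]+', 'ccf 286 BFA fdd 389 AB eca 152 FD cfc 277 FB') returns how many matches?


Pattern '[A-Z]+' finds one or more uppercase letters.
Text: 'ccf 286 BFA fdd 389 AB eca 152 FD cfc 277 FB'
Scanning for matches:
  Match 1: 'BFA'
  Match 2: 'AB'
  Match 3: 'FD'
  Match 4: 'FB'
Total matches: 4

4


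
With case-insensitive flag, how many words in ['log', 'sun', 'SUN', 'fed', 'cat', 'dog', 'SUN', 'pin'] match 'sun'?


Case-insensitive matching: compare each word's lowercase form to 'sun'.
  'log' -> lower='log' -> no
  'sun' -> lower='sun' -> MATCH
  'SUN' -> lower='sun' -> MATCH
  'fed' -> lower='fed' -> no
  'cat' -> lower='cat' -> no
  'dog' -> lower='dog' -> no
  'SUN' -> lower='sun' -> MATCH
  'pin' -> lower='pin' -> no
Matches: ['sun', 'SUN', 'SUN']
Count: 3

3


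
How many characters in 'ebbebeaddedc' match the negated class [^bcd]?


Negated class [^bcd] matches any char NOT in {b, c, d}
Scanning 'ebbebeaddedc':
  pos 0: 'e' -> MATCH
  pos 1: 'b' -> no (excluded)
  pos 2: 'b' -> no (excluded)
  pos 3: 'e' -> MATCH
  pos 4: 'b' -> no (excluded)
  pos 5: 'e' -> MATCH
  pos 6: 'a' -> MATCH
  pos 7: 'd' -> no (excluded)
  pos 8: 'd' -> no (excluded)
  pos 9: 'e' -> MATCH
  pos 10: 'd' -> no (excluded)
  pos 11: 'c' -> no (excluded)
Total matches: 5

5


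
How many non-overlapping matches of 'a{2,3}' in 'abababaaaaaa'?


Pattern 'a{2,3}' matches between 2 and 3 consecutive a's (greedy).
String: 'abababaaaaaa'
Finding runs of a's and applying greedy matching:
  Run at pos 0: 'a' (length 1)
  Run at pos 2: 'a' (length 1)
  Run at pos 4: 'a' (length 1)
  Run at pos 6: 'aaaaaa' (length 6)
Matches: ['aaa', 'aaa']
Count: 2

2


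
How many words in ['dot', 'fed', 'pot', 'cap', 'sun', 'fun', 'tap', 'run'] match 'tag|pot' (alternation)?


Alternation 'tag|pot' matches either 'tag' or 'pot'.
Checking each word:
  'dot' -> no
  'fed' -> no
  'pot' -> MATCH
  'cap' -> no
  'sun' -> no
  'fun' -> no
  'tap' -> no
  'run' -> no
Matches: ['pot']
Count: 1

1


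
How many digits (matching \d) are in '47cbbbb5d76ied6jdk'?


\d matches any digit 0-9.
Scanning '47cbbbb5d76ied6jdk':
  pos 0: '4' -> DIGIT
  pos 1: '7' -> DIGIT
  pos 7: '5' -> DIGIT
  pos 9: '7' -> DIGIT
  pos 10: '6' -> DIGIT
  pos 14: '6' -> DIGIT
Digits found: ['4', '7', '5', '7', '6', '6']
Total: 6

6


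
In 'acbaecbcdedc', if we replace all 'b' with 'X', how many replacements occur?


re.sub('b', 'X', text) replaces every occurrence of 'b' with 'X'.
Text: 'acbaecbcdedc'
Scanning for 'b':
  pos 2: 'b' -> replacement #1
  pos 6: 'b' -> replacement #2
Total replacements: 2

2


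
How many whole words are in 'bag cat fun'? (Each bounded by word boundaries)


Word boundaries (\b) mark the start/end of each word.
Text: 'bag cat fun'
Splitting by whitespace:
  Word 1: 'bag'
  Word 2: 'cat'
  Word 3: 'fun'
Total whole words: 3

3


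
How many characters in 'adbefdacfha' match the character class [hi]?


Character class [hi] matches any of: {h, i}
Scanning string 'adbefdacfha' character by character:
  pos 0: 'a' -> no
  pos 1: 'd' -> no
  pos 2: 'b' -> no
  pos 3: 'e' -> no
  pos 4: 'f' -> no
  pos 5: 'd' -> no
  pos 6: 'a' -> no
  pos 7: 'c' -> no
  pos 8: 'f' -> no
  pos 9: 'h' -> MATCH
  pos 10: 'a' -> no
Total matches: 1

1


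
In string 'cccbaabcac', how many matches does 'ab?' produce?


Pattern 'ab?' matches 'a' optionally followed by 'b'.
String: 'cccbaabcac'
Scanning left to right for 'a' then checking next char:
  Match 1: 'a' (a not followed by b)
  Match 2: 'ab' (a followed by b)
  Match 3: 'a' (a not followed by b)
Total matches: 3

3


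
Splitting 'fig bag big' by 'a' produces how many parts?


Splitting by 'a' breaks the string at each occurrence of the separator.
Text: 'fig bag big'
Parts after split:
  Part 1: 'fig b'
  Part 2: 'g big'
Total parts: 2

2


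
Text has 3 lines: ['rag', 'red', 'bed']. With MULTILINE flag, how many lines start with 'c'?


With MULTILINE flag, ^ matches the start of each line.
Lines: ['rag', 'red', 'bed']
Checking which lines start with 'c':
  Line 1: 'rag' -> no
  Line 2: 'red' -> no
  Line 3: 'bed' -> no
Matching lines: []
Count: 0

0


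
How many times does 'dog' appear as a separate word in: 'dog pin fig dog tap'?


Scanning each word for exact match 'dog':
  Word 1: 'dog' -> MATCH
  Word 2: 'pin' -> no
  Word 3: 'fig' -> no
  Word 4: 'dog' -> MATCH
  Word 5: 'tap' -> no
Total matches: 2

2


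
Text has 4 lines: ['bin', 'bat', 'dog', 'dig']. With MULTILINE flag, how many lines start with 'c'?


With MULTILINE flag, ^ matches the start of each line.
Lines: ['bin', 'bat', 'dog', 'dig']
Checking which lines start with 'c':
  Line 1: 'bin' -> no
  Line 2: 'bat' -> no
  Line 3: 'dog' -> no
  Line 4: 'dig' -> no
Matching lines: []
Count: 0

0


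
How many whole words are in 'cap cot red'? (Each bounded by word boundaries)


Word boundaries (\b) mark the start/end of each word.
Text: 'cap cot red'
Splitting by whitespace:
  Word 1: 'cap'
  Word 2: 'cot'
  Word 3: 'red'
Total whole words: 3

3


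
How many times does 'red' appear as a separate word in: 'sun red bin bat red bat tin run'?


Scanning each word for exact match 'red':
  Word 1: 'sun' -> no
  Word 2: 'red' -> MATCH
  Word 3: 'bin' -> no
  Word 4: 'bat' -> no
  Word 5: 'red' -> MATCH
  Word 6: 'bat' -> no
  Word 7: 'tin' -> no
  Word 8: 'run' -> no
Total matches: 2

2


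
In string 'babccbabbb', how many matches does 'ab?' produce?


Pattern 'ab?' matches 'a' optionally followed by 'b'.
String: 'babccbabbb'
Scanning left to right for 'a' then checking next char:
  Match 1: 'ab' (a followed by b)
  Match 2: 'ab' (a followed by b)
Total matches: 2

2


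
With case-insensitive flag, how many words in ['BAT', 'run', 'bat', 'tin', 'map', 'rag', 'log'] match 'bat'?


Case-insensitive matching: compare each word's lowercase form to 'bat'.
  'BAT' -> lower='bat' -> MATCH
  'run' -> lower='run' -> no
  'bat' -> lower='bat' -> MATCH
  'tin' -> lower='tin' -> no
  'map' -> lower='map' -> no
  'rag' -> lower='rag' -> no
  'log' -> lower='log' -> no
Matches: ['BAT', 'bat']
Count: 2

2


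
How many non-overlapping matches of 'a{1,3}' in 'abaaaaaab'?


Pattern 'a{1,3}' matches between 1 and 3 consecutive a's (greedy).
String: 'abaaaaaab'
Finding runs of a's and applying greedy matching:
  Run at pos 0: 'a' (length 1)
  Run at pos 2: 'aaaaaa' (length 6)
Matches: ['a', 'aaa', 'aaa']
Count: 3

3


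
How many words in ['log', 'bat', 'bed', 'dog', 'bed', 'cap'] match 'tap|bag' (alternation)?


Alternation 'tap|bag' matches either 'tap' or 'bag'.
Checking each word:
  'log' -> no
  'bat' -> no
  'bed' -> no
  'dog' -> no
  'bed' -> no
  'cap' -> no
Matches: []
Count: 0

0


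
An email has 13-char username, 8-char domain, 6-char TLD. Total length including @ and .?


An email address has format: username@domain.tld
Username length: 13
'@' character: 1
Domain length: 8
'.' character: 1
TLD length: 6
Total = 13 + 1 + 8 + 1 + 6 = 29

29


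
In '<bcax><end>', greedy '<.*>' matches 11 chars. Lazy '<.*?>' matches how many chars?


Greedy '<.*>' tries to match as MUCH as possible.
Lazy '<.*?>' tries to match as LITTLE as possible.

String: '<bcax><end>'
Greedy '<.*>' starts at first '<' and extends to the LAST '>': '<bcax><end>' (11 chars)
Lazy '<.*?>' starts at first '<' and stops at the FIRST '>': '<bcax>' (6 chars)

6


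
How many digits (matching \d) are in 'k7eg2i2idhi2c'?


\d matches any digit 0-9.
Scanning 'k7eg2i2idhi2c':
  pos 1: '7' -> DIGIT
  pos 4: '2' -> DIGIT
  pos 6: '2' -> DIGIT
  pos 11: '2' -> DIGIT
Digits found: ['7', '2', '2', '2']
Total: 4

4


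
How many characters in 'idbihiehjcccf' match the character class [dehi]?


Character class [dehi] matches any of: {d, e, h, i}
Scanning string 'idbihiehjcccf' character by character:
  pos 0: 'i' -> MATCH
  pos 1: 'd' -> MATCH
  pos 2: 'b' -> no
  pos 3: 'i' -> MATCH
  pos 4: 'h' -> MATCH
  pos 5: 'i' -> MATCH
  pos 6: 'e' -> MATCH
  pos 7: 'h' -> MATCH
  pos 8: 'j' -> no
  pos 9: 'c' -> no
  pos 10: 'c' -> no
  pos 11: 'c' -> no
  pos 12: 'f' -> no
Total matches: 7

7


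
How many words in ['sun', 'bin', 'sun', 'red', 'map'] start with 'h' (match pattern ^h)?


Pattern ^h anchors to start of word. Check which words begin with 'h':
  'sun' -> no
  'bin' -> no
  'sun' -> no
  'red' -> no
  'map' -> no
Matching words: []
Count: 0

0


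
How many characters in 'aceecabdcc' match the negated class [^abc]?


Negated class [^abc] matches any char NOT in {a, b, c}
Scanning 'aceecabdcc':
  pos 0: 'a' -> no (excluded)
  pos 1: 'c' -> no (excluded)
  pos 2: 'e' -> MATCH
  pos 3: 'e' -> MATCH
  pos 4: 'c' -> no (excluded)
  pos 5: 'a' -> no (excluded)
  pos 6: 'b' -> no (excluded)
  pos 7: 'd' -> MATCH
  pos 8: 'c' -> no (excluded)
  pos 9: 'c' -> no (excluded)
Total matches: 3

3


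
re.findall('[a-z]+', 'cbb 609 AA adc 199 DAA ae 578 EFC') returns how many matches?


Pattern '[a-z]+' finds one or more lowercase letters.
Text: 'cbb 609 AA adc 199 DAA ae 578 EFC'
Scanning for matches:
  Match 1: 'cbb'
  Match 2: 'adc'
  Match 3: 'ae'
Total matches: 3

3


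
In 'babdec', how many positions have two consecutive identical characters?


Looking for consecutive identical characters in 'babdec':
  pos 0-1: 'b' vs 'a' -> different
  pos 1-2: 'a' vs 'b' -> different
  pos 2-3: 'b' vs 'd' -> different
  pos 3-4: 'd' vs 'e' -> different
  pos 4-5: 'e' vs 'c' -> different
Consecutive identical pairs: []
Count: 0

0


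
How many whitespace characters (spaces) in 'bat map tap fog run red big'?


\s matches whitespace characters (spaces, tabs, etc.).
Text: 'bat map tap fog run red big'
This text has 7 words separated by spaces.
Number of spaces = number of words - 1 = 7 - 1 = 6

6


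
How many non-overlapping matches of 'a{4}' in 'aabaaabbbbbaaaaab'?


Pattern 'a{4}' matches exactly 4 consecutive a's (greedy, non-overlapping).
String: 'aabaaabbbbbaaaaab'
Scanning for runs of a's:
  Run at pos 0: 'aa' (length 2) -> 0 match(es)
  Run at pos 3: 'aaa' (length 3) -> 0 match(es)
  Run at pos 11: 'aaaaa' (length 5) -> 1 match(es)
Matches found: ['aaaa']
Total: 1

1


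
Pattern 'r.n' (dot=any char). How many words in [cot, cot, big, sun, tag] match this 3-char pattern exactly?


Pattern 'r.n' means: starts with 'r', any single char, ends with 'n'.
Checking each word (must be exactly 3 chars):
  'cot' (len=3): no
  'cot' (len=3): no
  'big' (len=3): no
  'sun' (len=3): no
  'tag' (len=3): no
Matching words: []
Total: 0

0


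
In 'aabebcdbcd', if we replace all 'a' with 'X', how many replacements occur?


re.sub('a', 'X', text) replaces every occurrence of 'a' with 'X'.
Text: 'aabebcdbcd'
Scanning for 'a':
  pos 0: 'a' -> replacement #1
  pos 1: 'a' -> replacement #2
Total replacements: 2

2


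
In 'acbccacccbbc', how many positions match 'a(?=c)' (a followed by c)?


Lookahead 'a(?=c)' matches 'a' only when followed by 'c'.
String: 'acbccacccbbc'
Checking each position where char is 'a':
  pos 0: 'a' -> MATCH (next='c')
  pos 5: 'a' -> MATCH (next='c')
Matching positions: [0, 5]
Count: 2

2


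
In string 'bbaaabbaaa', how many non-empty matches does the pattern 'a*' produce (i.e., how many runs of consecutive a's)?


Pattern 'a*' matches zero or more a's. We want non-empty runs of consecutive a's.
String: 'bbaaabbaaa'
Walking through the string to find runs of a's:
  Run 1: positions 2-4 -> 'aaa'
  Run 2: positions 7-9 -> 'aaa'
Non-empty runs found: ['aaa', 'aaa']
Count: 2

2


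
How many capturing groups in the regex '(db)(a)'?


To count capturing groups, count each '(' that starts a group.
Pattern: '(db)(a)'
Walking through the pattern:
  Position 0: '(' -> group #1
  Position 4: '(' -> group #2
Total capturing groups: 2

2


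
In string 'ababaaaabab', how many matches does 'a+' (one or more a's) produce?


Pattern 'a+' matches one or more consecutive a's.
String: 'ababaaaabab'
Scanning for runs of a:
  Match 1: 'a' (length 1)
  Match 2: 'a' (length 1)
  Match 3: 'aaaa' (length 4)
  Match 4: 'a' (length 1)
Total matches: 4

4


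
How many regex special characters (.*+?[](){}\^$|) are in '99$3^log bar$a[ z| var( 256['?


Regex special characters are: . * + ? [ ] ( ) { } \ ^ $ |
Scanning '99$3^log bar$a[ z| var( 256[':
  pos 2: '$' -> SPECIAL
  pos 4: '^' -> SPECIAL
  pos 12: '$' -> SPECIAL
  pos 14: '[' -> SPECIAL
  pos 17: '|' -> SPECIAL
  pos 22: '(' -> SPECIAL
  pos 27: '[' -> SPECIAL
Special chars found: ['$', '^', '$', '[', '|', '(', '[']
Total: 7

7


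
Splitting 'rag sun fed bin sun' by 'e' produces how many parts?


Splitting by 'e' breaks the string at each occurrence of the separator.
Text: 'rag sun fed bin sun'
Parts after split:
  Part 1: 'rag sun f'
  Part 2: 'd bin sun'
Total parts: 2

2


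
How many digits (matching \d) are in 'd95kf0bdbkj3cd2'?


\d matches any digit 0-9.
Scanning 'd95kf0bdbkj3cd2':
  pos 1: '9' -> DIGIT
  pos 2: '5' -> DIGIT
  pos 5: '0' -> DIGIT
  pos 11: '3' -> DIGIT
  pos 14: '2' -> DIGIT
Digits found: ['9', '5', '0', '3', '2']
Total: 5

5


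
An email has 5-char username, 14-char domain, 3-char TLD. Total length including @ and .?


An email address has format: username@domain.tld
Username length: 5
'@' character: 1
Domain length: 14
'.' character: 1
TLD length: 3
Total = 5 + 1 + 14 + 1 + 3 = 24

24


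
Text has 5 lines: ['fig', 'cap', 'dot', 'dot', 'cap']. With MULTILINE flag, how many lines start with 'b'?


With MULTILINE flag, ^ matches the start of each line.
Lines: ['fig', 'cap', 'dot', 'dot', 'cap']
Checking which lines start with 'b':
  Line 1: 'fig' -> no
  Line 2: 'cap' -> no
  Line 3: 'dot' -> no
  Line 4: 'dot' -> no
  Line 5: 'cap' -> no
Matching lines: []
Count: 0

0


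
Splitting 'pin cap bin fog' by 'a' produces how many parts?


Splitting by 'a' breaks the string at each occurrence of the separator.
Text: 'pin cap bin fog'
Parts after split:
  Part 1: 'pin c'
  Part 2: 'p bin fog'
Total parts: 2

2


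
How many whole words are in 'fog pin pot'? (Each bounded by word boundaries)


Word boundaries (\b) mark the start/end of each word.
Text: 'fog pin pot'
Splitting by whitespace:
  Word 1: 'fog'
  Word 2: 'pin'
  Word 3: 'pot'
Total whole words: 3

3


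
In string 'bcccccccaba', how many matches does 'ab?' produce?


Pattern 'ab?' matches 'a' optionally followed by 'b'.
String: 'bcccccccaba'
Scanning left to right for 'a' then checking next char:
  Match 1: 'ab' (a followed by b)
  Match 2: 'a' (a not followed by b)
Total matches: 2

2


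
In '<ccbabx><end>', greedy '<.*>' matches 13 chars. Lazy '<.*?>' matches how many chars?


Greedy '<.*>' tries to match as MUCH as possible.
Lazy '<.*?>' tries to match as LITTLE as possible.

String: '<ccbabx><end>'
Greedy '<.*>' starts at first '<' and extends to the LAST '>': '<ccbabx><end>' (13 chars)
Lazy '<.*?>' starts at first '<' and stops at the FIRST '>': '<ccbabx>' (8 chars)

8


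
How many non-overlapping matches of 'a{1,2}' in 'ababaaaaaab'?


Pattern 'a{1,2}' matches between 1 and 2 consecutive a's (greedy).
String: 'ababaaaaaab'
Finding runs of a's and applying greedy matching:
  Run at pos 0: 'a' (length 1)
  Run at pos 2: 'a' (length 1)
  Run at pos 4: 'aaaaaa' (length 6)
Matches: ['a', 'a', 'aa', 'aa', 'aa']
Count: 5

5


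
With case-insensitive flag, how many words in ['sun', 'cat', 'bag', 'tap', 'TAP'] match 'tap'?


Case-insensitive matching: compare each word's lowercase form to 'tap'.
  'sun' -> lower='sun' -> no
  'cat' -> lower='cat' -> no
  'bag' -> lower='bag' -> no
  'tap' -> lower='tap' -> MATCH
  'TAP' -> lower='tap' -> MATCH
Matches: ['tap', 'TAP']
Count: 2

2


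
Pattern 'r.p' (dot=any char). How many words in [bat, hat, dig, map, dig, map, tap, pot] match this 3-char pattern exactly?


Pattern 'r.p' means: starts with 'r', any single char, ends with 'p'.
Checking each word (must be exactly 3 chars):
  'bat' (len=3): no
  'hat' (len=3): no
  'dig' (len=3): no
  'map' (len=3): no
  'dig' (len=3): no
  'map' (len=3): no
  'tap' (len=3): no
  'pot' (len=3): no
Matching words: []
Total: 0

0


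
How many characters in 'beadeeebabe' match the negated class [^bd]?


Negated class [^bd] matches any char NOT in {b, d}
Scanning 'beadeeebabe':
  pos 0: 'b' -> no (excluded)
  pos 1: 'e' -> MATCH
  pos 2: 'a' -> MATCH
  pos 3: 'd' -> no (excluded)
  pos 4: 'e' -> MATCH
  pos 5: 'e' -> MATCH
  pos 6: 'e' -> MATCH
  pos 7: 'b' -> no (excluded)
  pos 8: 'a' -> MATCH
  pos 9: 'b' -> no (excluded)
  pos 10: 'e' -> MATCH
Total matches: 7

7


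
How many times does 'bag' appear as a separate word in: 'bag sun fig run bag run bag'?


Scanning each word for exact match 'bag':
  Word 1: 'bag' -> MATCH
  Word 2: 'sun' -> no
  Word 3: 'fig' -> no
  Word 4: 'run' -> no
  Word 5: 'bag' -> MATCH
  Word 6: 'run' -> no
  Word 7: 'bag' -> MATCH
Total matches: 3

3


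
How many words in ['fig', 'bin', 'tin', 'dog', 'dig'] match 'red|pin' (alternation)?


Alternation 'red|pin' matches either 'red' or 'pin'.
Checking each word:
  'fig' -> no
  'bin' -> no
  'tin' -> no
  'dog' -> no
  'dig' -> no
Matches: []
Count: 0

0


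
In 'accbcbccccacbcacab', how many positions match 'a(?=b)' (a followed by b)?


Lookahead 'a(?=b)' matches 'a' only when followed by 'b'.
String: 'accbcbccccacbcacab'
Checking each position where char is 'a':
  pos 0: 'a' -> no (next='c')
  pos 10: 'a' -> no (next='c')
  pos 14: 'a' -> no (next='c')
  pos 16: 'a' -> MATCH (next='b')
Matching positions: [16]
Count: 1

1


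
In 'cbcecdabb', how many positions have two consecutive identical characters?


Looking for consecutive identical characters in 'cbcecdabb':
  pos 0-1: 'c' vs 'b' -> different
  pos 1-2: 'b' vs 'c' -> different
  pos 2-3: 'c' vs 'e' -> different
  pos 3-4: 'e' vs 'c' -> different
  pos 4-5: 'c' vs 'd' -> different
  pos 5-6: 'd' vs 'a' -> different
  pos 6-7: 'a' vs 'b' -> different
  pos 7-8: 'b' vs 'b' -> MATCH ('bb')
Consecutive identical pairs: ['bb']
Count: 1

1


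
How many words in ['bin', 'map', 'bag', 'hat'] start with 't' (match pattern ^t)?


Pattern ^t anchors to start of word. Check which words begin with 't':
  'bin' -> no
  'map' -> no
  'bag' -> no
  'hat' -> no
Matching words: []
Count: 0

0


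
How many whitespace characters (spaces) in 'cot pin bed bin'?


\s matches whitespace characters (spaces, tabs, etc.).
Text: 'cot pin bed bin'
This text has 4 words separated by spaces.
Number of spaces = number of words - 1 = 4 - 1 = 3

3


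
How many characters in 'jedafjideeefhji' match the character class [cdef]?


Character class [cdef] matches any of: {c, d, e, f}
Scanning string 'jedafjideeefhji' character by character:
  pos 0: 'j' -> no
  pos 1: 'e' -> MATCH
  pos 2: 'd' -> MATCH
  pos 3: 'a' -> no
  pos 4: 'f' -> MATCH
  pos 5: 'j' -> no
  pos 6: 'i' -> no
  pos 7: 'd' -> MATCH
  pos 8: 'e' -> MATCH
  pos 9: 'e' -> MATCH
  pos 10: 'e' -> MATCH
  pos 11: 'f' -> MATCH
  pos 12: 'h' -> no
  pos 13: 'j' -> no
  pos 14: 'i' -> no
Total matches: 8

8


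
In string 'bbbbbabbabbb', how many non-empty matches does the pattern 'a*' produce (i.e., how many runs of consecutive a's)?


Pattern 'a*' matches zero or more a's. We want non-empty runs of consecutive a's.
String: 'bbbbbabbabbb'
Walking through the string to find runs of a's:
  Run 1: positions 5-5 -> 'a'
  Run 2: positions 8-8 -> 'a'
Non-empty runs found: ['a', 'a']
Count: 2

2
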